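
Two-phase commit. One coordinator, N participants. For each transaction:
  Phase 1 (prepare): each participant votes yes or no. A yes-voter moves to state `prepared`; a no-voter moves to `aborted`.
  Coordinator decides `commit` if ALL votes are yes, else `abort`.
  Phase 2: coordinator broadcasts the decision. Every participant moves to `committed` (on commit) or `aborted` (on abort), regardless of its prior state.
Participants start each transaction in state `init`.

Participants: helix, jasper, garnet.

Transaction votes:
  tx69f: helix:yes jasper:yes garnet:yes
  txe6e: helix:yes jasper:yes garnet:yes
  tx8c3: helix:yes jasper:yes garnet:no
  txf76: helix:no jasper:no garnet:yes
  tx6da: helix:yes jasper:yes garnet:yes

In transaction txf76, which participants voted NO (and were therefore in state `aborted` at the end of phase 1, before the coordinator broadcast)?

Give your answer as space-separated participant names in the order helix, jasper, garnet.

Answer: helix jasper

Derivation:
Txn txf76 phase 1: helix no -> aborted; jasper no -> aborted; garnet yes -> prepared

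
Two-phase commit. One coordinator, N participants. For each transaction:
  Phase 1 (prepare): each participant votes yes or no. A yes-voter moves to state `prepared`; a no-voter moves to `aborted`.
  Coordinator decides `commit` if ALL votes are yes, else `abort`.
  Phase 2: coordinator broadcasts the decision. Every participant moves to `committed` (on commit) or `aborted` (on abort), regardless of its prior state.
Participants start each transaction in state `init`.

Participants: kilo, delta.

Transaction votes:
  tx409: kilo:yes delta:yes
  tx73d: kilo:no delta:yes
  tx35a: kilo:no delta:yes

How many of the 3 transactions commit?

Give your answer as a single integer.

Answer: 1

Derivation:
tx409: all yes -> commit (commits=1)
tx73d: no from kilo -> abort (commits=1)
tx35a: no from kilo -> abort (commits=1)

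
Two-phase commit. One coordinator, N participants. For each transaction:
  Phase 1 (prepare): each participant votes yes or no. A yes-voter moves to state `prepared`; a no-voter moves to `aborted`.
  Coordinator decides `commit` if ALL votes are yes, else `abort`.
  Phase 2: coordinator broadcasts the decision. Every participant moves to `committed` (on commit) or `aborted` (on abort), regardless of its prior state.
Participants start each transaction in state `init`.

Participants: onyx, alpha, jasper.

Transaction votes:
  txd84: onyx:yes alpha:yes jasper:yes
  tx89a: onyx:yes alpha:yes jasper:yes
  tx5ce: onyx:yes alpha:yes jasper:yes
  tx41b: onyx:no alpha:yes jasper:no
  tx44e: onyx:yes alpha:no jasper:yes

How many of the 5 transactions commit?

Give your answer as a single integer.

Answer: 3

Derivation:
txd84: all yes -> commit (commits=1)
tx89a: all yes -> commit (commits=2)
tx5ce: all yes -> commit (commits=3)
tx41b: no from onyx, jasper -> abort (commits=3)
tx44e: no from alpha -> abort (commits=3)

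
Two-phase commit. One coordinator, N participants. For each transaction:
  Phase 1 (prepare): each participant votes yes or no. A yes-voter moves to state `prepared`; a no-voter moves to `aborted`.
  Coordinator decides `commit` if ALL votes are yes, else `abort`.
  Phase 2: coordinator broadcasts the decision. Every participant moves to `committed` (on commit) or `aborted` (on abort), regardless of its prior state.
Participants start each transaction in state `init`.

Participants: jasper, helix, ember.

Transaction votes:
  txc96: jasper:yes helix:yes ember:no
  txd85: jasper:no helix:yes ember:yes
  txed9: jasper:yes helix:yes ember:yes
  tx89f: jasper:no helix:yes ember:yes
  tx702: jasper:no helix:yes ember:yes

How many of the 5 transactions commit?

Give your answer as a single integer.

txc96: no from ember -> abort (commits=0)
txd85: no from jasper -> abort (commits=0)
txed9: all yes -> commit (commits=1)
tx89f: no from jasper -> abort (commits=1)
tx702: no from jasper -> abort (commits=1)

Answer: 1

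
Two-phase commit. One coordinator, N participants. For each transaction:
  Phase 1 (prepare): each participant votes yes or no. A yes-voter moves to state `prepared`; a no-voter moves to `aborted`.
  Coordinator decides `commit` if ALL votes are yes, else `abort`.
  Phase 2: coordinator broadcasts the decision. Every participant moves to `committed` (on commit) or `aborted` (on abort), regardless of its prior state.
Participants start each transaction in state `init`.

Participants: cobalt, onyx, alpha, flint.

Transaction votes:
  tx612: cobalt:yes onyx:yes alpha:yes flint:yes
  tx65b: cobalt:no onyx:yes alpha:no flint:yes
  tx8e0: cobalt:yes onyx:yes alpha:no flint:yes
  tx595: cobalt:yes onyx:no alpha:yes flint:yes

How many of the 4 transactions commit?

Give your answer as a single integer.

Answer: 1

Derivation:
tx612: all yes -> commit (commits=1)
tx65b: no from cobalt, alpha -> abort (commits=1)
tx8e0: no from alpha -> abort (commits=1)
tx595: no from onyx -> abort (commits=1)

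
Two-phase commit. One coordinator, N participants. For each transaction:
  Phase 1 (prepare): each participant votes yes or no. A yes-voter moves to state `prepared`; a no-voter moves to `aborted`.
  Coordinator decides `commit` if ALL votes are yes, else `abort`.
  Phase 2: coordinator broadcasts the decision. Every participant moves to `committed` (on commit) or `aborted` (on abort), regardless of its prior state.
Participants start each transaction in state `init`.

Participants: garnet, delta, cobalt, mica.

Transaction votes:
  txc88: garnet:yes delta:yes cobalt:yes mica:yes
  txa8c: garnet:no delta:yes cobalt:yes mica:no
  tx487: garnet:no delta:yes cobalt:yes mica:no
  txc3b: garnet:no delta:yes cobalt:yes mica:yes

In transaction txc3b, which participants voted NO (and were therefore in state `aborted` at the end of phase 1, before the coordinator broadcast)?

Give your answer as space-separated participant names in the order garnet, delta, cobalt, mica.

Txn txc3b phase 1: garnet no -> aborted; delta yes -> prepared; cobalt yes -> prepared; mica yes -> prepared

Answer: garnet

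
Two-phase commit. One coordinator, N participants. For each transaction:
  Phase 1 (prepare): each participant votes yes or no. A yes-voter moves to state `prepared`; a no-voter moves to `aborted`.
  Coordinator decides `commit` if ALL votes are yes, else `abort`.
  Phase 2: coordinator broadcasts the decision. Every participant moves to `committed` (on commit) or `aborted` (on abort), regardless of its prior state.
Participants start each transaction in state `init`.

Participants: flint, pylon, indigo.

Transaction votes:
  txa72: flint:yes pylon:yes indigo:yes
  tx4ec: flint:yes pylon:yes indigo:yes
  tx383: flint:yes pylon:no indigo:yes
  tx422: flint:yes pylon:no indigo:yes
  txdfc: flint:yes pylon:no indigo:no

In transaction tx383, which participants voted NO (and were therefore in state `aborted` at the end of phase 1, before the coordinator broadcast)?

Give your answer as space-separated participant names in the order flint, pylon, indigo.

Answer: pylon

Derivation:
Txn tx383 phase 1: flint yes -> prepared; pylon no -> aborted; indigo yes -> prepared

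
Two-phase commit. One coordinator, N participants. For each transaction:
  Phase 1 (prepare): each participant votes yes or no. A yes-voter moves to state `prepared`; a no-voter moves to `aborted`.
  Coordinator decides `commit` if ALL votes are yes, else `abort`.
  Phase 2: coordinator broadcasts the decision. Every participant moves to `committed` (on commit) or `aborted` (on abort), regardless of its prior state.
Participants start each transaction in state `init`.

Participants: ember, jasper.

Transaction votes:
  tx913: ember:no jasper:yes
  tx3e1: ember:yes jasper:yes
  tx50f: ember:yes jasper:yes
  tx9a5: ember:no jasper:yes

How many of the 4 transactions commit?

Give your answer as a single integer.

tx913: no from ember -> abort (commits=0)
tx3e1: all yes -> commit (commits=1)
tx50f: all yes -> commit (commits=2)
tx9a5: no from ember -> abort (commits=2)

Answer: 2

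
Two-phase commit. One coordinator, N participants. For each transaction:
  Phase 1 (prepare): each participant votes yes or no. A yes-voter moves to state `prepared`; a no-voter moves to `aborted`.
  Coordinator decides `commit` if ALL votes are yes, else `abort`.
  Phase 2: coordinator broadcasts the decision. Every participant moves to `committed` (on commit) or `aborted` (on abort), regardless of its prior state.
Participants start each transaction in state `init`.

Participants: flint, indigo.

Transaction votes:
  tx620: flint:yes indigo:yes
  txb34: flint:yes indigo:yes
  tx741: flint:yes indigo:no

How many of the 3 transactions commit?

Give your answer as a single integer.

Answer: 2

Derivation:
tx620: all yes -> commit (commits=1)
txb34: all yes -> commit (commits=2)
tx741: no from indigo -> abort (commits=2)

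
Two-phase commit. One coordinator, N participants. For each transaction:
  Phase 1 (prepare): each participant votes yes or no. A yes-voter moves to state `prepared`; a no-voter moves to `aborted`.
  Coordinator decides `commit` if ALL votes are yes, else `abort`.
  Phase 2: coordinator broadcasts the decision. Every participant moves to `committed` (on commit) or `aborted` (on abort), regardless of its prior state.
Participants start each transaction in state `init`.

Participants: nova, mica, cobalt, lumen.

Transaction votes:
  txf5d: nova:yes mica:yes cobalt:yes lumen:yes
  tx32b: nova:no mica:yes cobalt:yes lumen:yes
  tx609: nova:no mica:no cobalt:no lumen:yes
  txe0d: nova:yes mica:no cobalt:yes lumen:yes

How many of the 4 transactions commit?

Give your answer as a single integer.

Answer: 1

Derivation:
txf5d: all yes -> commit (commits=1)
tx32b: no from nova -> abort (commits=1)
tx609: no from nova, mica, cobalt -> abort (commits=1)
txe0d: no from mica -> abort (commits=1)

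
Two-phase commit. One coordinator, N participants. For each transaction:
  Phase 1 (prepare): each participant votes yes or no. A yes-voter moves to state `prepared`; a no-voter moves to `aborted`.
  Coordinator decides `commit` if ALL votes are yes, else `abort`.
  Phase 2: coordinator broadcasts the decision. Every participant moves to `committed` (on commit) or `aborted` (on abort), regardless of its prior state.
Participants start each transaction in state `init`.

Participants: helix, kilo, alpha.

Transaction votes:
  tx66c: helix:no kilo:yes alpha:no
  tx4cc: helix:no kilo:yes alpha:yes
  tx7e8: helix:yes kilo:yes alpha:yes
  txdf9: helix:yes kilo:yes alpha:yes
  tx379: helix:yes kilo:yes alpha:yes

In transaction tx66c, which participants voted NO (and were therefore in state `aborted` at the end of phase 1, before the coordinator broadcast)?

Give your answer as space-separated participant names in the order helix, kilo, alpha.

Txn tx66c phase 1: helix no -> aborted; kilo yes -> prepared; alpha no -> aborted

Answer: helix alpha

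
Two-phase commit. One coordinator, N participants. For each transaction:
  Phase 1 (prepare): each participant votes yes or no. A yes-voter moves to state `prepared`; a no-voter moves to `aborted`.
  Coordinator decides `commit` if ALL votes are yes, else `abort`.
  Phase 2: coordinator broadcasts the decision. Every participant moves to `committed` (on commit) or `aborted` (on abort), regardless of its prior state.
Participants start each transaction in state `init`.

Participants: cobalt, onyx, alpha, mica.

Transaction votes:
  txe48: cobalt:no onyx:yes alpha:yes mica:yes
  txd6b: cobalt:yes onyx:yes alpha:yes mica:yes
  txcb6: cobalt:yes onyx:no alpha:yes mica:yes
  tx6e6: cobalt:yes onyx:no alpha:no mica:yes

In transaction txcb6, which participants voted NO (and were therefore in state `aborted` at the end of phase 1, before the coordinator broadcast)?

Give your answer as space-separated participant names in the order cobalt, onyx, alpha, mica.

Answer: onyx

Derivation:
Txn txcb6 phase 1: cobalt yes -> prepared; onyx no -> aborted; alpha yes -> prepared; mica yes -> prepared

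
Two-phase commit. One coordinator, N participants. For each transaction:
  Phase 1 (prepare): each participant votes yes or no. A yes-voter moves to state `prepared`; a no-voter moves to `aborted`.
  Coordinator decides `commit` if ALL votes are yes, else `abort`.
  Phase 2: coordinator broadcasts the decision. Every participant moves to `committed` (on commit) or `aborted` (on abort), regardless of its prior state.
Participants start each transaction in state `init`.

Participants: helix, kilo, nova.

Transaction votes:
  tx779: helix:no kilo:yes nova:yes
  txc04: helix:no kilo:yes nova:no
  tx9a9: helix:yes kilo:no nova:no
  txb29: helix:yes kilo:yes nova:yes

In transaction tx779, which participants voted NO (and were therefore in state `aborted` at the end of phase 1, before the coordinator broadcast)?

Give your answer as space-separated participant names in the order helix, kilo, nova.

Txn tx779 phase 1: helix no -> aborted; kilo yes -> prepared; nova yes -> prepared

Answer: helix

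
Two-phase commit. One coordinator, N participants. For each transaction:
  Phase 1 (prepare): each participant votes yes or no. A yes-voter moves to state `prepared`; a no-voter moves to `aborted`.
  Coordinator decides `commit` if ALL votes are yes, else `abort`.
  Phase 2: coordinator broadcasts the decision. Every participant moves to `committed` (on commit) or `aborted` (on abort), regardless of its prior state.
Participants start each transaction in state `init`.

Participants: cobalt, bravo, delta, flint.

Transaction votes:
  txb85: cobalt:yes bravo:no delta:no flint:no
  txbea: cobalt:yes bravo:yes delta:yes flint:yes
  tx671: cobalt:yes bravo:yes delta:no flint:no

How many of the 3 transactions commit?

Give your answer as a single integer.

Answer: 1

Derivation:
txb85: no from bravo, delta, flint -> abort (commits=0)
txbea: all yes -> commit (commits=1)
tx671: no from delta, flint -> abort (commits=1)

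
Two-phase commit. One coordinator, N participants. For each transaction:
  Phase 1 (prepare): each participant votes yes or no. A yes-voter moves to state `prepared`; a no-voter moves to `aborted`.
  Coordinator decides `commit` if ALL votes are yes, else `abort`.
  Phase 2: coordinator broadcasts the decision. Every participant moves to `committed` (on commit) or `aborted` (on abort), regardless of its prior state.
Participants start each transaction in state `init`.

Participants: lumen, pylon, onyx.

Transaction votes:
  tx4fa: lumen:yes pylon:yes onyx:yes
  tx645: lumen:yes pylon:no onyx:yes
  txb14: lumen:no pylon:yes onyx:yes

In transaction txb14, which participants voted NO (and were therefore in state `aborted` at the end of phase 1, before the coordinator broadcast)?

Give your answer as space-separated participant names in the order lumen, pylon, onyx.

Txn txb14 phase 1: lumen no -> aborted; pylon yes -> prepared; onyx yes -> prepared

Answer: lumen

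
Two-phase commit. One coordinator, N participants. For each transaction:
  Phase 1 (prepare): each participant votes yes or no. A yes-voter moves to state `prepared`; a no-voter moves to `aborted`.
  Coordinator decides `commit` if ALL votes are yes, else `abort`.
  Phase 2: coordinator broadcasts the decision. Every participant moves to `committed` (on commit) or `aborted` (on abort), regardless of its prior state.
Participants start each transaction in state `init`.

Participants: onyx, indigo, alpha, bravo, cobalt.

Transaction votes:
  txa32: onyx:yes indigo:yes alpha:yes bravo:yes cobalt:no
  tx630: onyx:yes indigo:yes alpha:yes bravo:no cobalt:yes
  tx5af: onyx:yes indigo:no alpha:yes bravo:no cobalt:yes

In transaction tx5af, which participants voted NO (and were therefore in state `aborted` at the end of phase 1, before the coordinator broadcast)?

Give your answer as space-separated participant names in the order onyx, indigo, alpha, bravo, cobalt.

Txn tx5af phase 1: onyx yes -> prepared; indigo no -> aborted; alpha yes -> prepared; bravo no -> aborted; cobalt yes -> prepared

Answer: indigo bravo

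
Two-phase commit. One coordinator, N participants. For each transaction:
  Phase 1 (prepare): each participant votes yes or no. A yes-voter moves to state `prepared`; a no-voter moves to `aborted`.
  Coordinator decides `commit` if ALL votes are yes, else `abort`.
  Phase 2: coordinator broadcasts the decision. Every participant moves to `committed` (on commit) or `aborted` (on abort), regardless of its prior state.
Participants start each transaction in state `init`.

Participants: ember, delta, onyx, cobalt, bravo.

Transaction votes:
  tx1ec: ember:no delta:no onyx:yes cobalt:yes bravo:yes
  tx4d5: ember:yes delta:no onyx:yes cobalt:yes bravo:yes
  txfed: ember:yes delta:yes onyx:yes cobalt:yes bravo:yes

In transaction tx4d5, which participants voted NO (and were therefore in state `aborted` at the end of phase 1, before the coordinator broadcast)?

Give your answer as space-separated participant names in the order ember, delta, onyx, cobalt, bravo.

Txn tx4d5 phase 1: ember yes -> prepared; delta no -> aborted; onyx yes -> prepared; cobalt yes -> prepared; bravo yes -> prepared

Answer: delta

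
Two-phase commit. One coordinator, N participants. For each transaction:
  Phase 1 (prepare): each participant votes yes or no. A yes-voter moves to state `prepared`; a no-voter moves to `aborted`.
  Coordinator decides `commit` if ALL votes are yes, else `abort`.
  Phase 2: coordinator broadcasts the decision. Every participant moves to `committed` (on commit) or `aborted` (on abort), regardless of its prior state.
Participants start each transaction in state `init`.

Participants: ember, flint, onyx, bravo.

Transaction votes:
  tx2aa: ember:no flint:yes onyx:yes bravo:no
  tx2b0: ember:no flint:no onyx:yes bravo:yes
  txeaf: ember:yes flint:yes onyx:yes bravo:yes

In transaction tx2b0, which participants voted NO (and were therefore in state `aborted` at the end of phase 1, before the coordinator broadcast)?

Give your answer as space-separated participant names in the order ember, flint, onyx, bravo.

Txn tx2b0 phase 1: ember no -> aborted; flint no -> aborted; onyx yes -> prepared; bravo yes -> prepared

Answer: ember flint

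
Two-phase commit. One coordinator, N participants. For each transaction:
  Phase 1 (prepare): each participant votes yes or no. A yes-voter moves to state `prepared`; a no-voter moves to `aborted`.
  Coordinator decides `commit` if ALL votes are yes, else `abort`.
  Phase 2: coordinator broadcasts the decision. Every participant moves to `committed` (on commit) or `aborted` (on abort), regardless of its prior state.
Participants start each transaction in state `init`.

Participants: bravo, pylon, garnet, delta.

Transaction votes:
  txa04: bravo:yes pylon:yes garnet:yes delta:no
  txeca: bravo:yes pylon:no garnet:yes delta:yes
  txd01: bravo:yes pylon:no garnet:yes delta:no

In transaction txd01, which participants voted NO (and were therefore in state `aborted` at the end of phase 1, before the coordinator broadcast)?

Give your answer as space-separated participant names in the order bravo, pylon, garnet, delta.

Txn txd01 phase 1: bravo yes -> prepared; pylon no -> aborted; garnet yes -> prepared; delta no -> aborted

Answer: pylon delta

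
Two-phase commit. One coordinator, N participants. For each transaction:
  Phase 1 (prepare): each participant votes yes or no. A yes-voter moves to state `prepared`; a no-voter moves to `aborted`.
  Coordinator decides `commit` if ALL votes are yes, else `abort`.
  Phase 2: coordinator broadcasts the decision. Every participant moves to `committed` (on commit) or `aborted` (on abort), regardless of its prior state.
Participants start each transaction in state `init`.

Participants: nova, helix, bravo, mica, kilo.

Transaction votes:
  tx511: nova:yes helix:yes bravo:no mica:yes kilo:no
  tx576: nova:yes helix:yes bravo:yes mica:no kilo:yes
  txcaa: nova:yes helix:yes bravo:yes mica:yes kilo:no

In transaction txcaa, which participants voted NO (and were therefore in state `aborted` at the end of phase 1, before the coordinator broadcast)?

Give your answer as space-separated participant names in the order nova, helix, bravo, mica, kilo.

Txn txcaa phase 1: nova yes -> prepared; helix yes -> prepared; bravo yes -> prepared; mica yes -> prepared; kilo no -> aborted

Answer: kilo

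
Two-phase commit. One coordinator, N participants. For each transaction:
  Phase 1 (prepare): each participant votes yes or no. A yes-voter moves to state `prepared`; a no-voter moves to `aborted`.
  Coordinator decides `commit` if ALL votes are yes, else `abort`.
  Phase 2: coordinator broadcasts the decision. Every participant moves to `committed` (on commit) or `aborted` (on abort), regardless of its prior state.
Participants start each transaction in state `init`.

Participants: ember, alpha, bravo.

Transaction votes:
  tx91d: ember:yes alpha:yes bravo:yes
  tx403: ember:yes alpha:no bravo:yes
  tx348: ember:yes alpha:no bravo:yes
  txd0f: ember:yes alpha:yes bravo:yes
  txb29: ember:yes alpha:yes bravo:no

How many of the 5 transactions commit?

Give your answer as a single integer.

Answer: 2

Derivation:
tx91d: all yes -> commit (commits=1)
tx403: no from alpha -> abort (commits=1)
tx348: no from alpha -> abort (commits=1)
txd0f: all yes -> commit (commits=2)
txb29: no from bravo -> abort (commits=2)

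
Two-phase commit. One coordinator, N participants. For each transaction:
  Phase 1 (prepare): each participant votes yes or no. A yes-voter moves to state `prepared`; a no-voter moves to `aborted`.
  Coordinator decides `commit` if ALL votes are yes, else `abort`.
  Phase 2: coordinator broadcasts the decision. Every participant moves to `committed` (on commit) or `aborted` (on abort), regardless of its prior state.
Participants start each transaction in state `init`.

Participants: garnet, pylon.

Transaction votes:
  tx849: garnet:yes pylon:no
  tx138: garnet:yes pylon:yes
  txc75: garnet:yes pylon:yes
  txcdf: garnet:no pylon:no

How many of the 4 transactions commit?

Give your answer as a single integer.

tx849: no from pylon -> abort (commits=0)
tx138: all yes -> commit (commits=1)
txc75: all yes -> commit (commits=2)
txcdf: no from garnet, pylon -> abort (commits=2)

Answer: 2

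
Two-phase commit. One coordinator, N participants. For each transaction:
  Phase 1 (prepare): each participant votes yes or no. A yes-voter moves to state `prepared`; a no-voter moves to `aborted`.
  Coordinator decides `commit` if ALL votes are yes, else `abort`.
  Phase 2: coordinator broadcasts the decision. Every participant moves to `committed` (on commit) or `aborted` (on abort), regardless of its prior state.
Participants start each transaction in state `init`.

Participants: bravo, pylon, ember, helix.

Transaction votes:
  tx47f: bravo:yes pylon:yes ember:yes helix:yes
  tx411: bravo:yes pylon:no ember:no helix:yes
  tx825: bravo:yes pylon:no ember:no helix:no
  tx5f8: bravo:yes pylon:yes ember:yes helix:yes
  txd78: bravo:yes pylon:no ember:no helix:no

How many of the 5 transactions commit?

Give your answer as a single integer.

Answer: 2

Derivation:
tx47f: all yes -> commit (commits=1)
tx411: no from pylon, ember -> abort (commits=1)
tx825: no from pylon, ember, helix -> abort (commits=1)
tx5f8: all yes -> commit (commits=2)
txd78: no from pylon, ember, helix -> abort (commits=2)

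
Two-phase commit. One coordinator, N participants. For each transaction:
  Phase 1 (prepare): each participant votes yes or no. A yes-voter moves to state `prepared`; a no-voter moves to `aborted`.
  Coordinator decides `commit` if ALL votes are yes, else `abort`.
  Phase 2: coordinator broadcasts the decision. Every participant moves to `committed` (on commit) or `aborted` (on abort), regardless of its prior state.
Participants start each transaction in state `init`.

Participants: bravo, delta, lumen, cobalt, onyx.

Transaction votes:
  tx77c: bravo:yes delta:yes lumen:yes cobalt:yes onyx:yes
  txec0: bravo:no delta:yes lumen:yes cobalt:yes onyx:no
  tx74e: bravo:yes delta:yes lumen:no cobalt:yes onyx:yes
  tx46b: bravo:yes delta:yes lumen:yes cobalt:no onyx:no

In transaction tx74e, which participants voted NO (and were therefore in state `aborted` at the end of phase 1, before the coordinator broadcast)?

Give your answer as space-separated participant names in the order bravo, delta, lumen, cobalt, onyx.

Answer: lumen

Derivation:
Txn tx74e phase 1: bravo yes -> prepared; delta yes -> prepared; lumen no -> aborted; cobalt yes -> prepared; onyx yes -> prepared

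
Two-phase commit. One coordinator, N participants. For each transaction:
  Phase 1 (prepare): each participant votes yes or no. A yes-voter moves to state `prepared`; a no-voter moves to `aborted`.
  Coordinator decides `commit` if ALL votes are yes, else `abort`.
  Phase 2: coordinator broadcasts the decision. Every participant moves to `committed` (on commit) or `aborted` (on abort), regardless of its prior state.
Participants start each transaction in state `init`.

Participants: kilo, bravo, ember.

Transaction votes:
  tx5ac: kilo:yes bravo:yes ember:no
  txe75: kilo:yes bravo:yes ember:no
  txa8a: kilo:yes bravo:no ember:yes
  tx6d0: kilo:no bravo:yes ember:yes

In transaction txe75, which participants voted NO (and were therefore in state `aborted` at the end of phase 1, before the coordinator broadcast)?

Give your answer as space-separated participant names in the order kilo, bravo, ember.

Answer: ember

Derivation:
Txn txe75 phase 1: kilo yes -> prepared; bravo yes -> prepared; ember no -> aborted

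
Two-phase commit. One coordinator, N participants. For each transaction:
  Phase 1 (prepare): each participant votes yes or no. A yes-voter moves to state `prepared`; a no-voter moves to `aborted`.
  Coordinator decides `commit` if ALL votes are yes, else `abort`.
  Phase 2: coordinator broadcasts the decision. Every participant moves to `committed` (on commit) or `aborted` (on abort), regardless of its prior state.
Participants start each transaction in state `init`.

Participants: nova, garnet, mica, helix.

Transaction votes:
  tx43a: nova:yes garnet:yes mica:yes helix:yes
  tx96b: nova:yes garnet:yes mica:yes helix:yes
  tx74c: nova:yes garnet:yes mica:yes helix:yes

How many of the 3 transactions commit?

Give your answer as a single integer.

tx43a: all yes -> commit (commits=1)
tx96b: all yes -> commit (commits=2)
tx74c: all yes -> commit (commits=3)

Answer: 3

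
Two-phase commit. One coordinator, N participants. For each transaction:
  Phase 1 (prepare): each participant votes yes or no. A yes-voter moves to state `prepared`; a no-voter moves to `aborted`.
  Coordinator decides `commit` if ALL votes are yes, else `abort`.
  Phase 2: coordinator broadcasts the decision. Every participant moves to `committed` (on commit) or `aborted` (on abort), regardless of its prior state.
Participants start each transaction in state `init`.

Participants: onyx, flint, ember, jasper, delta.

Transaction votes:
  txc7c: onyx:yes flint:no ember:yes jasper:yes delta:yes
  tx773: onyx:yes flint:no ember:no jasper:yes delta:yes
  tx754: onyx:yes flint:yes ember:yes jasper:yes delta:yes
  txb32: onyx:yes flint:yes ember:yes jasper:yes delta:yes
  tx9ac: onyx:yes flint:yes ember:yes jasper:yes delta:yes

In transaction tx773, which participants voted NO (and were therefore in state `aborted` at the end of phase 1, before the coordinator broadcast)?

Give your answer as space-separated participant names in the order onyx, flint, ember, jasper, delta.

Answer: flint ember

Derivation:
Txn tx773 phase 1: onyx yes -> prepared; flint no -> aborted; ember no -> aborted; jasper yes -> prepared; delta yes -> prepared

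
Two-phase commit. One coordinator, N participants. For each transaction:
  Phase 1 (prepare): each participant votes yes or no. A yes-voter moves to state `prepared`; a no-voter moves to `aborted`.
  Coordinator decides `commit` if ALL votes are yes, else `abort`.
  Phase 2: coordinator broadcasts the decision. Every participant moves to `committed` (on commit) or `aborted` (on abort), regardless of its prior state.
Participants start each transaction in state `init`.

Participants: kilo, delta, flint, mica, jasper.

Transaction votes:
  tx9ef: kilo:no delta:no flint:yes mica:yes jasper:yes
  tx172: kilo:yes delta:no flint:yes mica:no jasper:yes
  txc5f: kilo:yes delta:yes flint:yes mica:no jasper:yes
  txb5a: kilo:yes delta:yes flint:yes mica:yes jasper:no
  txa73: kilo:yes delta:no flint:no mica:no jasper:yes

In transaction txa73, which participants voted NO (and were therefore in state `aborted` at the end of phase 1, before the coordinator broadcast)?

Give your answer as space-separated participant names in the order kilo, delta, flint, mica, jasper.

Answer: delta flint mica

Derivation:
Txn txa73 phase 1: kilo yes -> prepared; delta no -> aborted; flint no -> aborted; mica no -> aborted; jasper yes -> prepared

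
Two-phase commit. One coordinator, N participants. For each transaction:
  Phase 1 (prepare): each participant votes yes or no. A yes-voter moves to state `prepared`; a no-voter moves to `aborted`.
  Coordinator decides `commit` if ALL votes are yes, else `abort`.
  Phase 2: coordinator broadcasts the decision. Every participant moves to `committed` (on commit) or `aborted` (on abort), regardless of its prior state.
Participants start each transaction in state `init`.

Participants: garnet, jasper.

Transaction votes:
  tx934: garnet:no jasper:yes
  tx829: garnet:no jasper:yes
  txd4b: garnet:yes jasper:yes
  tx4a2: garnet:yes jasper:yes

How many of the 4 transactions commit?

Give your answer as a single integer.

tx934: no from garnet -> abort (commits=0)
tx829: no from garnet -> abort (commits=0)
txd4b: all yes -> commit (commits=1)
tx4a2: all yes -> commit (commits=2)

Answer: 2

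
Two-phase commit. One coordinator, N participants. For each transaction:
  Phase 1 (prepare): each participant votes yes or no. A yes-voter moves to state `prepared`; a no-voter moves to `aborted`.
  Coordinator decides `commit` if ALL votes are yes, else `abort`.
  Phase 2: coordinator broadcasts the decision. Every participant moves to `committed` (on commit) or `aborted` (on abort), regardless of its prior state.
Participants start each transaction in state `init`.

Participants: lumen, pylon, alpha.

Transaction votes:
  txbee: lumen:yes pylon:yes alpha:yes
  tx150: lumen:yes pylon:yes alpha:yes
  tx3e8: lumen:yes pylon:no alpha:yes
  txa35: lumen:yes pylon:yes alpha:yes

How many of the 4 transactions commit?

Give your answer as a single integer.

txbee: all yes -> commit (commits=1)
tx150: all yes -> commit (commits=2)
tx3e8: no from pylon -> abort (commits=2)
txa35: all yes -> commit (commits=3)

Answer: 3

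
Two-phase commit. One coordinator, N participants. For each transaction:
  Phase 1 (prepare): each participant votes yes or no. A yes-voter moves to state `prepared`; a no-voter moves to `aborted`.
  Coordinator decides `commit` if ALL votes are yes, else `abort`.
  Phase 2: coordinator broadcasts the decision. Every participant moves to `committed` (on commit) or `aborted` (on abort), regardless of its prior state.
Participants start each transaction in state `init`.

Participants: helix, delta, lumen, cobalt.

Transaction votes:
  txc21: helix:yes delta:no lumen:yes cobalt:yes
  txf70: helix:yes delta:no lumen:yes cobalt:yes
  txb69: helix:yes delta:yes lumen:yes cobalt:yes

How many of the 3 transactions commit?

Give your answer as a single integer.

txc21: no from delta -> abort (commits=0)
txf70: no from delta -> abort (commits=0)
txb69: all yes -> commit (commits=1)

Answer: 1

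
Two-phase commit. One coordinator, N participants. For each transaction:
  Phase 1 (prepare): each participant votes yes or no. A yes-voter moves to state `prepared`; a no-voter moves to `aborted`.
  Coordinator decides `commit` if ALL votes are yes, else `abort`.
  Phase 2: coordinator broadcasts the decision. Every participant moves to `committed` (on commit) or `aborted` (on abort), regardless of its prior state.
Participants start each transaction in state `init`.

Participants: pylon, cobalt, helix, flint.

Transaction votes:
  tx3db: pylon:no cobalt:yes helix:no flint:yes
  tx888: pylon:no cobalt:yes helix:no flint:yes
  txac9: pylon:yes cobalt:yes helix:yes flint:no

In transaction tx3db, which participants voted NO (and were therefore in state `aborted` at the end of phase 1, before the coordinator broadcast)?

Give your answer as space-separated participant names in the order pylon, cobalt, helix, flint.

Answer: pylon helix

Derivation:
Txn tx3db phase 1: pylon no -> aborted; cobalt yes -> prepared; helix no -> aborted; flint yes -> prepared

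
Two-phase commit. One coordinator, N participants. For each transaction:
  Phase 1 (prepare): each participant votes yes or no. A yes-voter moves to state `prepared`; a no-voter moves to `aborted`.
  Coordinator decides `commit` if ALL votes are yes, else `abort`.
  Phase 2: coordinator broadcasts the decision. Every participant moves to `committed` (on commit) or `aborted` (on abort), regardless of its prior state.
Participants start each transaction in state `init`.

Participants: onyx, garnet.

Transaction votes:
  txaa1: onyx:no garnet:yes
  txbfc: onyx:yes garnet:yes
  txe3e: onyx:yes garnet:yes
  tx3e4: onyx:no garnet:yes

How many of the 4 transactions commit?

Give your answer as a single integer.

Answer: 2

Derivation:
txaa1: no from onyx -> abort (commits=0)
txbfc: all yes -> commit (commits=1)
txe3e: all yes -> commit (commits=2)
tx3e4: no from onyx -> abort (commits=2)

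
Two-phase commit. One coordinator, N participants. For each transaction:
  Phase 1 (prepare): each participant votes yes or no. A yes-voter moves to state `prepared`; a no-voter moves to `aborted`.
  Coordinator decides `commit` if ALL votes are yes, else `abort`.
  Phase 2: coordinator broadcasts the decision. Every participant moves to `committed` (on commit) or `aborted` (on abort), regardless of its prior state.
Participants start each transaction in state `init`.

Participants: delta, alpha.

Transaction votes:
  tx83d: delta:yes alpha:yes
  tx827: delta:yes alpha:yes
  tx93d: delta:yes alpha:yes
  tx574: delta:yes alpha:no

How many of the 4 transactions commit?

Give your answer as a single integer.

tx83d: all yes -> commit (commits=1)
tx827: all yes -> commit (commits=2)
tx93d: all yes -> commit (commits=3)
tx574: no from alpha -> abort (commits=3)

Answer: 3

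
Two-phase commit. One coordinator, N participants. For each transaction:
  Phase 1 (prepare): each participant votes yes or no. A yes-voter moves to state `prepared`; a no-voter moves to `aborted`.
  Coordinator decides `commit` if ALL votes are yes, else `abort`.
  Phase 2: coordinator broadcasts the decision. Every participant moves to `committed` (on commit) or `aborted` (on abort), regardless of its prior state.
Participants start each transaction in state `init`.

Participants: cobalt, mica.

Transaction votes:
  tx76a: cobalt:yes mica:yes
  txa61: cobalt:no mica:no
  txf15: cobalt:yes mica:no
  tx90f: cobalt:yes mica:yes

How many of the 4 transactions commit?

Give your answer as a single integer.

Answer: 2

Derivation:
tx76a: all yes -> commit (commits=1)
txa61: no from cobalt, mica -> abort (commits=1)
txf15: no from mica -> abort (commits=1)
tx90f: all yes -> commit (commits=2)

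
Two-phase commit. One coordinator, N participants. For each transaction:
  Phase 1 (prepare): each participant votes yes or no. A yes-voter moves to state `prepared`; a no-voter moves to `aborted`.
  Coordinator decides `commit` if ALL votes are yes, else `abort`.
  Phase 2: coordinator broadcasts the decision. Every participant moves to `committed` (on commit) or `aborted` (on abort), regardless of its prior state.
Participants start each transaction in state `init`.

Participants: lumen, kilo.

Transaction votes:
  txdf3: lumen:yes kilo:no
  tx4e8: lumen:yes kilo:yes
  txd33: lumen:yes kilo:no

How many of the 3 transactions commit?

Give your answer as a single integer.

txdf3: no from kilo -> abort (commits=0)
tx4e8: all yes -> commit (commits=1)
txd33: no from kilo -> abort (commits=1)

Answer: 1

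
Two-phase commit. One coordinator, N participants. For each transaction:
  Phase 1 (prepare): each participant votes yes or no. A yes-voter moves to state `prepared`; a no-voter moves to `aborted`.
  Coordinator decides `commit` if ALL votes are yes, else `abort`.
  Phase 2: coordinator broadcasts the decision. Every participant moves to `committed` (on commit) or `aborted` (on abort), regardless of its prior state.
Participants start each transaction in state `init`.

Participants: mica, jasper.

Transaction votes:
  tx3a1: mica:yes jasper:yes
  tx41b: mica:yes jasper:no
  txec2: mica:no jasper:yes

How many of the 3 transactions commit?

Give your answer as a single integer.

Answer: 1

Derivation:
tx3a1: all yes -> commit (commits=1)
tx41b: no from jasper -> abort (commits=1)
txec2: no from mica -> abort (commits=1)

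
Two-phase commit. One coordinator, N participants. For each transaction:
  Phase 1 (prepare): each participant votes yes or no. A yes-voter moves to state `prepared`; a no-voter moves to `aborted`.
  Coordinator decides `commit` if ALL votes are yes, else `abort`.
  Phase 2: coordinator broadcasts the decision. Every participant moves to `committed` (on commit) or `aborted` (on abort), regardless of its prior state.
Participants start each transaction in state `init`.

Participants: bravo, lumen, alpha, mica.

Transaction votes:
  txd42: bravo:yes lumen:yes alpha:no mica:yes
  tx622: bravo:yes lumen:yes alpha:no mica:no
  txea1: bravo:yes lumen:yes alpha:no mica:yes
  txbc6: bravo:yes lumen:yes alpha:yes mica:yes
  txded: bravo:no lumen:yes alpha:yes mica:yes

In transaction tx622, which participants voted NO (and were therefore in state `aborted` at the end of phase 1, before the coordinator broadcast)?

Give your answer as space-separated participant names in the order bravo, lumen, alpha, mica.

Answer: alpha mica

Derivation:
Txn tx622 phase 1: bravo yes -> prepared; lumen yes -> prepared; alpha no -> aborted; mica no -> aborted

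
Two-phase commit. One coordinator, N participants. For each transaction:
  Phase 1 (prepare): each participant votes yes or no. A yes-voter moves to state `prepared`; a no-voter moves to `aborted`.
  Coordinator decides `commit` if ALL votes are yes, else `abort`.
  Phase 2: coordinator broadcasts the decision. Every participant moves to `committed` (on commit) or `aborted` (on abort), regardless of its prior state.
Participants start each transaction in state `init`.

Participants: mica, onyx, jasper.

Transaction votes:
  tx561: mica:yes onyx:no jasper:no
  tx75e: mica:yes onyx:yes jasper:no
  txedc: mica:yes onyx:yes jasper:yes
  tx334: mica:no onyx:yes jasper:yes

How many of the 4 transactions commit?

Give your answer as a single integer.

tx561: no from onyx, jasper -> abort (commits=0)
tx75e: no from jasper -> abort (commits=0)
txedc: all yes -> commit (commits=1)
tx334: no from mica -> abort (commits=1)

Answer: 1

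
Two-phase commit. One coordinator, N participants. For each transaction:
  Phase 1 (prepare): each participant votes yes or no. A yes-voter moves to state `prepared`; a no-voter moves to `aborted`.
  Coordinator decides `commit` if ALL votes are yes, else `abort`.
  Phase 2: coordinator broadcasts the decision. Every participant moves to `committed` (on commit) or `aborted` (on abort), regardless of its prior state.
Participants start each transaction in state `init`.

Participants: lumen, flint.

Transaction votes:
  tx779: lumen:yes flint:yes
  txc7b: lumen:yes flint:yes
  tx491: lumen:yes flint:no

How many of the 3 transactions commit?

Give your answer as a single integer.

tx779: all yes -> commit (commits=1)
txc7b: all yes -> commit (commits=2)
tx491: no from flint -> abort (commits=2)

Answer: 2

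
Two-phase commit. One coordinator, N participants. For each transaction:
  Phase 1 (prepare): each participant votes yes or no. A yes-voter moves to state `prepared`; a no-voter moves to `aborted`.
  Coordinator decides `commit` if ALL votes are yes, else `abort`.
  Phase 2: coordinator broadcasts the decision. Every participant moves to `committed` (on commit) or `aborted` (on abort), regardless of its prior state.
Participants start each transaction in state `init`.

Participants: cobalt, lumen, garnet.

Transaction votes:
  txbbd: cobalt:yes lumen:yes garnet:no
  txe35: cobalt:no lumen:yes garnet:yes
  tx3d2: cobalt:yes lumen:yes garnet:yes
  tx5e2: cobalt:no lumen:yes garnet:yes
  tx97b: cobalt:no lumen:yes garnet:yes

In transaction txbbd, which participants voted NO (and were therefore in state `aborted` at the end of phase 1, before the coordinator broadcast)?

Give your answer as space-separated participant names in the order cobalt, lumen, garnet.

Txn txbbd phase 1: cobalt yes -> prepared; lumen yes -> prepared; garnet no -> aborted

Answer: garnet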